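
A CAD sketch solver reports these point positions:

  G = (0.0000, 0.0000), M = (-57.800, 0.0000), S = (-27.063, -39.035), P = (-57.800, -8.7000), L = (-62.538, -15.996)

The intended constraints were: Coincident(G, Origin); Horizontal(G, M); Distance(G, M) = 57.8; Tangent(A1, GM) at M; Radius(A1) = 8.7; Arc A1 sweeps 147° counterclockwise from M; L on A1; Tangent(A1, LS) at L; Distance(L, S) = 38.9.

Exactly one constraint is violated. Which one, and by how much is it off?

Distance(L, S) = 38.9 — off by 3.40.

G = (0.00, 0.00) ✓; G.y = 0.00, M.y = 0.00 ✓; |GM| = 57.80 ✓; ∠(PM, MG) = 90.00° ✓; |PM| = 8.700 ✓; bearing(P→L) − bearing(P→M) = 147.0° ✓; |PL| = 8.699 ✓; ∠(PL, LS) = 90.00° ✓; |LS| = 42.30 ✗.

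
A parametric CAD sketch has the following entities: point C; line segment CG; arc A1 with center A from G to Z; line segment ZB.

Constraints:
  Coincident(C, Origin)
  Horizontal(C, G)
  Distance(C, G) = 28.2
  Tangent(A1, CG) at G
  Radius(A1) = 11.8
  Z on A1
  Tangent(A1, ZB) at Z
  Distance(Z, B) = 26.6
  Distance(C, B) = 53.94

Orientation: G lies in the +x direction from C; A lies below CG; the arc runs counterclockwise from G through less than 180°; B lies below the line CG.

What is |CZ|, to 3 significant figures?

27.4

Checks: |AZ| = 11.80 ✓; ∠(AZ, ZB) = 90.00° ✓; |ZB| = 26.60 ✓; |CB| = 53.94 ✓.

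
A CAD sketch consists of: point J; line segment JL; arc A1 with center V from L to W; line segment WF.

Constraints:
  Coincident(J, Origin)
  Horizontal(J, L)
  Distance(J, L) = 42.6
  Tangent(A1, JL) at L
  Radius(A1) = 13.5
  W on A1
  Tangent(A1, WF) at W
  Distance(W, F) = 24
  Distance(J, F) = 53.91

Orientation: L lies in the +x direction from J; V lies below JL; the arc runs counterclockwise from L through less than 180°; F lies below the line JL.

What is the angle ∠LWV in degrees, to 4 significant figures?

37.35°

J is at the origin; J and L share the same y with |JL| = 42.6 and L on the +x side, so L = (42.60, 0.000). Tangency of A1 to JL means the radius VL is perpendicular to JL, so V = L + (0, -13.5) = (42.60, -13.50). Since VW ⟂ WF (tangency), |VF| = √(13.5² + 24.0²) = 27.54 regardless of where W sits on A1. So F lies on both circle(J, 53.91) and circle(V, 27.54); the below-JL intersection is F = (35.91, -40.21). W is the foot of the tangent from F: W = (29.58, -17.06).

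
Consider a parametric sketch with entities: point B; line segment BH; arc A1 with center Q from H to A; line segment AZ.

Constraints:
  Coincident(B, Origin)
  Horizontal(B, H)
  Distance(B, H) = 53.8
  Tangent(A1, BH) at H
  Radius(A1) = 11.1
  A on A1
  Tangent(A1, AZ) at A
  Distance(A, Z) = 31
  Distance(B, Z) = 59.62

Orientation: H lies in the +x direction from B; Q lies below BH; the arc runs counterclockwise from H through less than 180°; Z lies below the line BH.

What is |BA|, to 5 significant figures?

44.088

Checks: ∠(QH, HB) = 90.00° ✓; |QH| = 11.10 ✓; |QA| = 11.10 ✓; ∠(QA, AZ) = 90.00° ✓; |AZ| = 31.00 ✓; |BZ| = 59.62 ✓.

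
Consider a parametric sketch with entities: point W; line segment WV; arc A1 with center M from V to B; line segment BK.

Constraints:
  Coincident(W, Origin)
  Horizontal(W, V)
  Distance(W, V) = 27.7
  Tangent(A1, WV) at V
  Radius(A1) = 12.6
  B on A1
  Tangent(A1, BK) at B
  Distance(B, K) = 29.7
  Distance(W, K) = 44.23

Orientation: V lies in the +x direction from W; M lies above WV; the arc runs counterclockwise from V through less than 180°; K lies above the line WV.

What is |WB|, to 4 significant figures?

42.30

Checks: |MB| = 12.60 ✓; ∠(MB, BK) = 90.00° ✓; |BK| = 29.70 ✓; |WK| = 44.23 ✓.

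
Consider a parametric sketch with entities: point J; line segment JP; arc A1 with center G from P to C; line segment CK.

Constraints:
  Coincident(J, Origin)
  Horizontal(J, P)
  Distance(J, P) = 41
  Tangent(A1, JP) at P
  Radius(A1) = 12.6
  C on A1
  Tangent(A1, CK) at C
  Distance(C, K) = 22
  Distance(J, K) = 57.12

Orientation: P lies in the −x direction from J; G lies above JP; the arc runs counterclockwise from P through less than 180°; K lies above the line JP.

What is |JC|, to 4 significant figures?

36.27

Checks: J = (0.00, 0.00) ✓; |GC| = 12.60 ✓; ∠(GC, CK) = 90.00° ✓; |CK| = 22.00 ✓; |JK| = 57.12 ✓.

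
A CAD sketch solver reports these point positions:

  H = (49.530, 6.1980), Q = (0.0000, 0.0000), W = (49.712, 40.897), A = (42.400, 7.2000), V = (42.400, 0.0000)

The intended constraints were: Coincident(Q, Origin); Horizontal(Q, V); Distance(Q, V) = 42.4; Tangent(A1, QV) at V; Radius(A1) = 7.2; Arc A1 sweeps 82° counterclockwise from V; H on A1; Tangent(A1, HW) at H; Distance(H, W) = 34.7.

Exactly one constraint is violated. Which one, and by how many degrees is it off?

Tangent(A1, HW) at H — off by 7.70°.

Q = (0.00, 0.00) ✓; Q.y = 0.00, V.y = 0.00 ✓; |QV| = 42.40 ✓; ∠(AV, VQ) = 90.00° ✓; |AV| = 7.200 ✓; bearing(A→H) − bearing(A→V) = 82.00° ✓; |AH| = 7.200 ✓; ∠(AH, HW) = 82.30° ✗; |HW| = 34.70 ✓.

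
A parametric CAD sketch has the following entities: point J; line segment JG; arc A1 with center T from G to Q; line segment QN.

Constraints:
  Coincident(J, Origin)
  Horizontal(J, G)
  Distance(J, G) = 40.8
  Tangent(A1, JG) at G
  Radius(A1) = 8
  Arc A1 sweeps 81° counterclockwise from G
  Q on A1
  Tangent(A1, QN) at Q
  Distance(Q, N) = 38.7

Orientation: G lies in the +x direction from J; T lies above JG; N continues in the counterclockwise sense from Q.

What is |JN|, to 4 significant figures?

70.86

J is at the origin; J and G share the same y with |JG| = 40.8 and G on the +x side, so G = (40.80, 0.000). Since A1 is tangent to JG there, TG ⟂ JG, so T = G + (0, 8) = (40.80, 8.000). On A1, G sits at bearing -90° from T; an 81° counterclockwise sweep puts Q at bearing -9°, so Q = T + 8.0·(cos -9°, sin -9°) = (48.70, 6.749). Since A1 is tangent to QN there, TQ ⟂ QN, so QN runs along (−sin -9°, cos -9°); with |QN| = 38.7, N = (54.76, 44.97). Then |JN| = |N − J| = 70.86.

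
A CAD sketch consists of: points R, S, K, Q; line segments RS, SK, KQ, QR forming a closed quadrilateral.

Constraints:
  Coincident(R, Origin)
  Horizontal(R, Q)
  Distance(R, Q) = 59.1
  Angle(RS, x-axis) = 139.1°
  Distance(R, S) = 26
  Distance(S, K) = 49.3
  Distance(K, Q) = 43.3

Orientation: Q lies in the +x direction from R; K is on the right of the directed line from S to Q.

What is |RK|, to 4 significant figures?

23.31

Checks: |SK| = 49.30 ✓; |KQ| = 43.30 ✓.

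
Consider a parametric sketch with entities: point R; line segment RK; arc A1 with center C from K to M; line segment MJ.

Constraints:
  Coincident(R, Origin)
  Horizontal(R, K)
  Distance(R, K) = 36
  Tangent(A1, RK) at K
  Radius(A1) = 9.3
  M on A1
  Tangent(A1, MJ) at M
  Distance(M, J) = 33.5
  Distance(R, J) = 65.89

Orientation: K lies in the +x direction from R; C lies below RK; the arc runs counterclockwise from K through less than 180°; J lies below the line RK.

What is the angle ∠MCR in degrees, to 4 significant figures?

58.12°

Checks: |CM| = 9.300 ✓; ∠(CM, MJ) = 90.00° ✓; |MJ| = 33.50 ✓; |RJ| = 65.89 ✓.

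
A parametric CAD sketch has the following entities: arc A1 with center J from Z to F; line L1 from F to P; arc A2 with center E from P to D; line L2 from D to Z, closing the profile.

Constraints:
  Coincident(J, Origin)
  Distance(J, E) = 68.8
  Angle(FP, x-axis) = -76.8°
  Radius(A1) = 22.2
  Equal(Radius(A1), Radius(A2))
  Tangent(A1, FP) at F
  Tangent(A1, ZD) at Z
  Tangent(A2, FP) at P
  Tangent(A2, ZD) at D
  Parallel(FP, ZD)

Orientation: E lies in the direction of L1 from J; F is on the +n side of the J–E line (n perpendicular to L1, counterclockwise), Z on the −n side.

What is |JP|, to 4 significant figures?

72.29

The slot axis is L1's direction at -76.8°, so u = (cos -76.8°, sin -76.8°) = (0.2284, -0.9736) and n = (−sin -76.8°, cos -76.8°) = (0.9736, 0.2284). J is at the origin and E lies 68.8 along u from J, so E = 68.8·u = (15.71, -66.98). Tangency of A1 to both parallel lines with radius 22.2 puts F and Z at J ± 22.2·n: F = (21.61, 5.069), Z = (-21.61, -5.069). Equal radii place P and D the same way about E: P = E + 22.2·n = (37.32, -61.91), D = E − 22.2·n = (-5.903, -72.05). Then |JP| = |P − J| = 72.29.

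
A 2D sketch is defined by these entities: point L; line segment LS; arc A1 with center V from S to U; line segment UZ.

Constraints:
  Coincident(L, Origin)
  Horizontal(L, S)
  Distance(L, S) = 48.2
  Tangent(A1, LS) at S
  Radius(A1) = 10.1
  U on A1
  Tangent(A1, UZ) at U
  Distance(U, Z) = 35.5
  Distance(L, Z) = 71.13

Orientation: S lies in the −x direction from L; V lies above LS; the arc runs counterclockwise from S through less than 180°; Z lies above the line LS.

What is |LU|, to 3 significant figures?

41.5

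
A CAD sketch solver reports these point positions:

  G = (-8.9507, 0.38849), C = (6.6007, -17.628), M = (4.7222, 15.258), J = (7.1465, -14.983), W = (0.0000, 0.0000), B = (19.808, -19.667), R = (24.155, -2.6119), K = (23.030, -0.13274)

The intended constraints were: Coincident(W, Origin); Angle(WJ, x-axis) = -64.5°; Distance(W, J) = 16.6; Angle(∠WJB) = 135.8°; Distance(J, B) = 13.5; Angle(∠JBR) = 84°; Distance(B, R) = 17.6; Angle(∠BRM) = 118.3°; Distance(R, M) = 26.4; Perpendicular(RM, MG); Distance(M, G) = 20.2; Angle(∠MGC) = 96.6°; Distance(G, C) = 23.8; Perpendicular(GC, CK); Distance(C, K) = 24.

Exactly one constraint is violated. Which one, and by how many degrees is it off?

Perpendicular(GC, CK) — off by 6.00°.

W = (0.00, 0.00) ✓; WJ at -64.50° ✓; |WJ| = 16.60 ✓; ∠WJB = 135.8° ✓; |JB| = 13.50 ✓; ∠JBR = 84.00° ✓; |BR| = 17.60 ✓; ∠BRM = 118.3° ✓; |RM| = 26.40 ✓; ∠(RM, MG) = 90.00° ✓; |MG| = 20.20 ✓; ∠MGC = 96.60° ✓; |GC| = 23.80 ✓; ∠(GC, CK) = 96.00° ✗; |CK| = 24.00 ✓.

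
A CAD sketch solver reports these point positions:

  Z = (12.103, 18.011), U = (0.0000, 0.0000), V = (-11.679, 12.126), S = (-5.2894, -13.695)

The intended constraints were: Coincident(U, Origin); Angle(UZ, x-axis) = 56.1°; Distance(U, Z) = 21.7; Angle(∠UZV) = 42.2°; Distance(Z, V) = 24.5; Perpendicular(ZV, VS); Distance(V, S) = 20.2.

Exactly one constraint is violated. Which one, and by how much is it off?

Distance(V, S) = 20.2 — off by 6.40.

U = (0.00, 0.00) ✓; UZ at 56.10° ✓; |UZ| = 21.70 ✓; ∠UZV = 42.20° ✓; |ZV| = 24.50 ✓; ∠(ZV, VS) = 90.00° ✓; |VS| = 26.60 ✗.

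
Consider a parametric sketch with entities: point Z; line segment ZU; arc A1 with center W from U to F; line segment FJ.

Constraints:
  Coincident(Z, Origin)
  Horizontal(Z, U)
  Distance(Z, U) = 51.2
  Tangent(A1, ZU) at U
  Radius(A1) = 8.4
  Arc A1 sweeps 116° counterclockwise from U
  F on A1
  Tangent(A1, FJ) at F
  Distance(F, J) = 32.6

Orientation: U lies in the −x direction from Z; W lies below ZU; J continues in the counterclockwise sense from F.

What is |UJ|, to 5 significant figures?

41.928

Z is at the origin; Z and U share the same y with |ZU| = 51.2 and U on the −x side, so U = (-51.200, 0.0000). Tangency of A1 to ZU means the radius WU is perpendicular to ZU, so W = U + (0, -8.4) = (-51.200, -8.4000). On A1, U sits at bearing 90° from W; a 116° counterclockwise sweep puts F at bearing 206°, so F = W + 8.4·(cos 206°, sin 206°) = (-58.750, -12.082). The tangent condition forces WF to be normal to FJ, so FJ runs along (−sin 206°, cos 206°); with |FJ| = 32.6, J = (-44.459, -41.383). Then |UJ| = |J − U| = 41.928.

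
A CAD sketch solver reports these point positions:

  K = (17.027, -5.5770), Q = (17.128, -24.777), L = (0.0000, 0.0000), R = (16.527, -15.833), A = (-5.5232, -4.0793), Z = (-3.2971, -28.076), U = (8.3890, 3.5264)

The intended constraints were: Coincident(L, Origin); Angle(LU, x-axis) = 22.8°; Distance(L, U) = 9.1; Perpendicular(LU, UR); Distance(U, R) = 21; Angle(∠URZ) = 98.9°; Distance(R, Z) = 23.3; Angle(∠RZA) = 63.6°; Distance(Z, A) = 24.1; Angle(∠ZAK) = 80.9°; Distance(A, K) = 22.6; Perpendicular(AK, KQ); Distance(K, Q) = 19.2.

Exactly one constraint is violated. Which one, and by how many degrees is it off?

Perpendicular(AK, KQ) — off by 4.10°.

L = (0.00, 0.00) ✓; LU at 22.80° ✓; |LU| = 9.100 ✓; ∠(LU, UR) = 90.00° ✓; |UR| = 21.00 ✓; ∠URZ = 98.90° ✓; |RZ| = 23.30 ✓; ∠RZA = 63.60° ✓; |ZA| = 24.10 ✓; ∠ZAK = 80.90° ✓; |AK| = 22.60 ✓; ∠(AK, KQ) = 85.90° ✗; |KQ| = 19.20 ✓.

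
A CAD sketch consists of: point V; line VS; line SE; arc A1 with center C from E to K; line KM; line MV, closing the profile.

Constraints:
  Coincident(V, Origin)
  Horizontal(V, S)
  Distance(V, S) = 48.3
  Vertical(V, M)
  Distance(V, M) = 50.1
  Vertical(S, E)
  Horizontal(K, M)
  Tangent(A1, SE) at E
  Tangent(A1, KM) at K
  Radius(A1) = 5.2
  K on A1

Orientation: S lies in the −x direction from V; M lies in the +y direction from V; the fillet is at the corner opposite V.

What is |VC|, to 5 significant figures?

62.238

V is at the origin; V and S share the same y with |VS| = 48.3 and S on the −x side, so S = (-48.300, 0.0000). V and M share the same x with |VM| = 50.1 and M on the +y side, so M = (0.0000, 50.100). The virtual corner opposite V is at (-48.300, 50.100). The tangent condition forces CE to be normal to SE and A1 meets KM tangentially, so CK is at right angles to KM, with radius 5.2, so the center C sits 5.2 in from both sides at C = (-43.100, 44.900). Then |VC| = |C − V| = 62.238.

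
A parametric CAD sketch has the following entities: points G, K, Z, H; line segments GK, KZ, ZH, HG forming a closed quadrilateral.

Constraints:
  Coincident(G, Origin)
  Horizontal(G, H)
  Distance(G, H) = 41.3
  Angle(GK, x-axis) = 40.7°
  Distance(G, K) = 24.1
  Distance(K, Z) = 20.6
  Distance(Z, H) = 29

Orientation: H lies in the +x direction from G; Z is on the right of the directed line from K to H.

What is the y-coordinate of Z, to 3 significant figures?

-4.09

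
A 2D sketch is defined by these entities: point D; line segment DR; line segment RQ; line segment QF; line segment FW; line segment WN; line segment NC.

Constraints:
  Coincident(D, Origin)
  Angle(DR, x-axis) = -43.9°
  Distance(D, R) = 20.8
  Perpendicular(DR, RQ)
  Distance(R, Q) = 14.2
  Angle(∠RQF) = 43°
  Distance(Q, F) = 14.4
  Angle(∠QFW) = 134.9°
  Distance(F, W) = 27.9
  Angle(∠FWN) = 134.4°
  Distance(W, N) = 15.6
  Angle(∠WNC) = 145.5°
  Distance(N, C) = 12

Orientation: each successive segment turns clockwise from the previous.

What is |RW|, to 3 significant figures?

25.8

∠RQF = 43.0° gives QF at 89.1° from the x-axis; with |QF| = 14.4, F = (5.37, -10.3). ∠QFW = 134.9° gives FW at 44.0° from the x-axis; with |FW| = 27.9, W = (25.4, 9.12). Then |RW| = |W − R| = 25.8.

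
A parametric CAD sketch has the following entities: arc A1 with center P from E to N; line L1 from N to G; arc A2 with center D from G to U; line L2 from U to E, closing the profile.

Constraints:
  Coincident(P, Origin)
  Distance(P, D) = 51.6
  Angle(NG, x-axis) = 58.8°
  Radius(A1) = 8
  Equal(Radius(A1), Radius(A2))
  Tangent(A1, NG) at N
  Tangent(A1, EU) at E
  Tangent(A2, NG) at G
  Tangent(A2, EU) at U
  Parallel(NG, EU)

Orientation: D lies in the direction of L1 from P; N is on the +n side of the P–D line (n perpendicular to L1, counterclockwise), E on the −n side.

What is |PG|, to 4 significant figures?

52.22

The slot axis is L1's direction at 58.8°, so u = (cos 58.8°, sin 58.8°) = (0.5180, 0.8554) and n = (−sin 58.8°, cos 58.8°) = (-0.8554, 0.5180). P is at the origin and D lies 51.6 along u from P, so D = 51.6·u = (26.73, 44.14). Tangency of A1 to both parallel lines with radius 8.0 puts N and E at P ± 8.0·n: N = (-6.843, 4.144), E = (6.843, -4.144). Equal radii place G and U the same way about D: G = D + 8.0·n = (19.89, 48.28), U = D − 8.0·n = (33.57, 39.99). Then |PG| = |G − P| = 52.22.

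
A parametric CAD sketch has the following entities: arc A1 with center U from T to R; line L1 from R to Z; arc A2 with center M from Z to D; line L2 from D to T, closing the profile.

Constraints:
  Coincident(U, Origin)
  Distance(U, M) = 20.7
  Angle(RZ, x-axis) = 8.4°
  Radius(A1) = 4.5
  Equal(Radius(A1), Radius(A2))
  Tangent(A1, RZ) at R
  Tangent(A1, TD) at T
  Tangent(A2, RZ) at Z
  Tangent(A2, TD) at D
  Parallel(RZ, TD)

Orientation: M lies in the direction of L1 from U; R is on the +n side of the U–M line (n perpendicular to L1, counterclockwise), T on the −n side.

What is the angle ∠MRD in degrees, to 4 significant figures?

11.23°

Tangency of A1 to both parallel lines with radius 4.5 puts R and T at U ± 4.5·n: R = (-0.6574, 4.452), T = (0.6574, -4.452). Equal radii place Z and D the same way about M: Z = M + 4.5·n = (19.82, 7.476), D = M − 4.5·n = (21.14, -1.428). Then cos ∠MRD = RM·RD / (|RM||RD|), giving 11.23°.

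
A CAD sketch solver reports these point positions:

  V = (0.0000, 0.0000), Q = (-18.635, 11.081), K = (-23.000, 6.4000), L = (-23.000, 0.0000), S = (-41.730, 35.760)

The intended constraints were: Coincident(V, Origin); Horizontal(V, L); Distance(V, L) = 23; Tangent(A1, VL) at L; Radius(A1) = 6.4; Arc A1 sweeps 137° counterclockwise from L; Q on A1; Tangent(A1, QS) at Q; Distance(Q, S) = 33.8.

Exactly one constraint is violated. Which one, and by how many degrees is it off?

Tangent(A1, QS) at Q — off by 3.90°.

V = (0.00, 0.00) ✓; V.y = 0.00, L.y = 0.00 ✓; |VL| = 23.00 ✓; ∠(KL, LV) = 90.00° ✓; |KL| = 6.400 ✓; bearing(K→Q) − bearing(K→L) = 137.0° ✓; |KQ| = 6.400 ✓; ∠(KQ, QS) = 93.90° ✗; |QS| = 33.80 ✓.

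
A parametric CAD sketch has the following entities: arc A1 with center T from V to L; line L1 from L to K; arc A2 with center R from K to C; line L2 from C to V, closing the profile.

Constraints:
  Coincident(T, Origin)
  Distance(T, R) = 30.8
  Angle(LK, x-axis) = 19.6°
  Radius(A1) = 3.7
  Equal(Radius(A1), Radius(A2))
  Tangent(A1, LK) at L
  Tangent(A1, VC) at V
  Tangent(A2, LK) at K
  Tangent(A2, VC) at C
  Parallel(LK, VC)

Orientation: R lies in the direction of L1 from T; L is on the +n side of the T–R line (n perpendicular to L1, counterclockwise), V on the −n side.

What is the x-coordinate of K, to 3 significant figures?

27.8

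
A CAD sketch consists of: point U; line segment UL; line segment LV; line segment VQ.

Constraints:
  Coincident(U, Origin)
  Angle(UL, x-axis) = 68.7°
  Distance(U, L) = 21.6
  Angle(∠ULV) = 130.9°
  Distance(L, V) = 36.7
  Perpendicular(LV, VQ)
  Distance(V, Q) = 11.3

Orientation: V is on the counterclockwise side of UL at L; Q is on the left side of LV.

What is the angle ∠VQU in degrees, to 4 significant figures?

95.65°

U is at the origin; UL runs at 68.7° with length 21.6, so L = 21.6·(cos 68.7°, sin 68.7°) = (7.846, 20.12). ∠ULV = 130.9°, so LV runs at 68.7° + (180° − 130.9°) = 117.8° from the x-axis; with |LV| = 36.7, V = L + 36.7·(cos 117.8°, sin 117.8°) = (-9.270, 52.59). LV is perpendicular to VQ; with |VQ| = 11.3 on the left of LV, Q = V + 11.3·(-0.8846, -0.4664) = (-19.27, 47.32). Then cos ∠VQU = QV·QU / (|QV||QU|), giving 95.65°.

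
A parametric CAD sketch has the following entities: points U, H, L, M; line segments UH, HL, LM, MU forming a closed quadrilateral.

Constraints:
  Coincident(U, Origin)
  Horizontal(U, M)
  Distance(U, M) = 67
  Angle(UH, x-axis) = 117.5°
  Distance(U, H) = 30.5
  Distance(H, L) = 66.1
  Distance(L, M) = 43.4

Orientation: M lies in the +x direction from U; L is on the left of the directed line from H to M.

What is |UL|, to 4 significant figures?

64.71

Checks: |HL| = 66.10 ✓; |LM| = 43.40 ✓.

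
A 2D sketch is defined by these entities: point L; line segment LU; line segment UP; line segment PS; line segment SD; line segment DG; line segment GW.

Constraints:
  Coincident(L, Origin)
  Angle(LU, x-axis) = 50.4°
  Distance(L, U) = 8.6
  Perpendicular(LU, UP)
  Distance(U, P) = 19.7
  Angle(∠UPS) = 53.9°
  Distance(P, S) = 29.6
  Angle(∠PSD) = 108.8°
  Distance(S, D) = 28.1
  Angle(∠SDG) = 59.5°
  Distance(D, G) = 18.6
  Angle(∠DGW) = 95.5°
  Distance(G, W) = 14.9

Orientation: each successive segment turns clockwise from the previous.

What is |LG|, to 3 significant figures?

12.1

L is at the origin; LU runs at 50.4° with length 8.6, so U = (5.48, 6.63). LU is perpendicular to UP, so UP runs at -39.6°; with |UP| = 19.7, P = (20.7, -5.93). ∠UPS = 53.9° gives PS at -166° from the x-axis; with |PS| = 29.6, S = (-8.02, -13.2). ∠PSD = 108.8° gives SD at 123° from the x-axis; with |SD| = 28.1, D = (-23.4, 10.3). ∠SDG = 59.5° gives DG at 2.60° from the x-axis; with |DG| = 18.6, G = (-4.79, 11.1). Then |LG| = |G − L| = 12.1.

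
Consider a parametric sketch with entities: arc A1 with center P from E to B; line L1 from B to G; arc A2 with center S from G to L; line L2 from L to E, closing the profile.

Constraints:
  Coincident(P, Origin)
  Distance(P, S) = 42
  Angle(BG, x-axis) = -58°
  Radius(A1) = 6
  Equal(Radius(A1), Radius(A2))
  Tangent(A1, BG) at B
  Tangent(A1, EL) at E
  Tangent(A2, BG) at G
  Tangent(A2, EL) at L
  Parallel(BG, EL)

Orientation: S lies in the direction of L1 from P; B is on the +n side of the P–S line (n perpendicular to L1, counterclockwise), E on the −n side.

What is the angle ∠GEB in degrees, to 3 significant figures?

74.1°

The slot axis is L1's direction at -58.0°, so u = (cos -58.0°, sin -58.0°) = (0.530, -0.848) and n = (−sin -58.0°, cos -58.0°) = (0.848, 0.530). P is at the origin and S lies 42.0 along u from P, so S = 42.0·u = (22.3, -35.6). Tangency of A1 to both parallel lines with radius 6.0 puts B and E at P ± 6.0·n: B = (5.09, 3.18), E = (-5.09, -3.18). Equal radii place G and L the same way about S: G = S + 6.0·n = (27.3, -32.4), L = S − 6.0·n = (17.2, -38.8). Then cos ∠GEB = EG·EB / (|EG||EB|), giving 74.1°.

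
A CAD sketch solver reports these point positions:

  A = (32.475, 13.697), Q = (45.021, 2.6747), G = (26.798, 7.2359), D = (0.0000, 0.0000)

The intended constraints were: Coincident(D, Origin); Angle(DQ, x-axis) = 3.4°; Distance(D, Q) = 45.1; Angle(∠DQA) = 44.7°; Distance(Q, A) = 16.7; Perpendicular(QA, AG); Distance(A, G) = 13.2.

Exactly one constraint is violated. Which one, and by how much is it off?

Distance(A, G) = 13.2 — off by 4.60.

D = (0.00, 0.00) ✓; DQ at 3.400° ✓; |DQ| = 45.10 ✓; ∠DQA = 44.70° ✓; |QA| = 16.70 ✓; ∠(QA, AG) = 90.00° ✓; |AG| = 8.601 ✗.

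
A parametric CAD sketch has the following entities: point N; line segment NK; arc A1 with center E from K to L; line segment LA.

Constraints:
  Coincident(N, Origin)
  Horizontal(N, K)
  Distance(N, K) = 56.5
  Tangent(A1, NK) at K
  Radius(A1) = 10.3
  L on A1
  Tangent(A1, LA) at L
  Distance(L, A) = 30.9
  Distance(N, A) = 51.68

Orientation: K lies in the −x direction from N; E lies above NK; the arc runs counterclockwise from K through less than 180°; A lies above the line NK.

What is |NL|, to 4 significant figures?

47.27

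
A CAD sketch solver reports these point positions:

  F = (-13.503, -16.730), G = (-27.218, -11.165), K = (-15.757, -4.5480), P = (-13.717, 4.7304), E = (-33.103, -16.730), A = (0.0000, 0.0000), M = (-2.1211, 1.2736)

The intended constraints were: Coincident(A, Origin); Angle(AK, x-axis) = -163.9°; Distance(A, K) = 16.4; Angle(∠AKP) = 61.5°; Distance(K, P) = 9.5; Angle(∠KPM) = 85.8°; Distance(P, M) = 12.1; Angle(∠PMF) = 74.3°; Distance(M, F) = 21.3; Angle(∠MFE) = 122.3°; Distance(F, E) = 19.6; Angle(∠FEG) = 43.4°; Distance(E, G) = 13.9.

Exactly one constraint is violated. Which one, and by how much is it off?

Distance(E, G) = 13.9 — off by 5.80.

A = (0.00, 0.00) ✓; AK at -163.9° ✓; |AK| = 16.40 ✓; ∠AKP = 61.50° ✓; |KP| = 9.500 ✓; ∠KPM = 85.80° ✓; |PM| = 12.10 ✓; ∠PMF = 74.30° ✓; |MF| = 21.30 ✓; ∠MFE = 122.3° ✓; |FE| = 19.60 ✓; ∠FEG = 43.40° ✓; |EG| = 8.100 ✗.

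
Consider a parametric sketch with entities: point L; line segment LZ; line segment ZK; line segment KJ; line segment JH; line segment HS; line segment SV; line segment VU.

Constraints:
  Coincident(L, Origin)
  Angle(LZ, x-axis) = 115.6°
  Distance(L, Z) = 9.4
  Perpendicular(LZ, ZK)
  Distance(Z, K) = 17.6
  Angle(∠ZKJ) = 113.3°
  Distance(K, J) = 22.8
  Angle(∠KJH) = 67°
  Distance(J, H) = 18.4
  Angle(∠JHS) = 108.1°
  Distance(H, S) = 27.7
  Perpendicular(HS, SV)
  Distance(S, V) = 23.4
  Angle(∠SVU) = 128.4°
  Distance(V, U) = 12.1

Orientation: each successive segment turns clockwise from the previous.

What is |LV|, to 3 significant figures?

30.9

∠JHS = 108.1° gives HS at 134° from the x-axis; with |HS| = 27.7, S = (-6.80, 13.0). HS is perpendicular to SV, so SV runs at 44.0°; with |SV| = 23.4, V = (10.0, 29.2). Then |LV| = |V − L| = 30.9.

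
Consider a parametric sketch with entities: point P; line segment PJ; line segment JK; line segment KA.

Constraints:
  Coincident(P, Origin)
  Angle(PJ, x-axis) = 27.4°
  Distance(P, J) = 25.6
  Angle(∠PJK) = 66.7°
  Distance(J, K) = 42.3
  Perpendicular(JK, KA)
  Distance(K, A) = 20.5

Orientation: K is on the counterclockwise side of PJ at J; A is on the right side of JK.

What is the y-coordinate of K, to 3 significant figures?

38.6

P is at the origin; PJ runs at 27.4° with length 25.6, so J = 25.6·(cos 27.4°, sin 27.4°) = (22.7, 11.8). ∠PJK = 66.7°, so JK runs at 27.4° + (180° − 66.7°) = 141° from the x-axis; with |JK| = 42.3, K = J + 42.3·(cos 141°, sin 141°) = (-10.0, 38.6). So K.y = 38.6.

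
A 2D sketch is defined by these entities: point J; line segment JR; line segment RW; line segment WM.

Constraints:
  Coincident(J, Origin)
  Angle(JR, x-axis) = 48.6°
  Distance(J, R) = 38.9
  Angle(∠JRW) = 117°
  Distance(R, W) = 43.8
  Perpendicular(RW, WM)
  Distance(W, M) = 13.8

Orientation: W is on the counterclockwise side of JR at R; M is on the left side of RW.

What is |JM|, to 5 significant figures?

64.904

J is at the origin; JR runs at 48.6° with length 38.9, so R = 38.9·(cos 48.6°, sin 48.6°) = (25.725, 29.179). ∠JRW = 117.0°, so RW runs at 48.6° + (180° − 117.0°) = 111.60° from the x-axis; with |RW| = 43.8, W = R + 43.8·(cos 111.60°, sin 111.60°) = (9.6012, 69.904). RW ⟂ WM; with |WM| = 13.8 on the left of RW, M = W + 13.8·(-0.92978, -0.36812) = (-3.2297, 64.823). Then |JM| = |M − J| = 64.904.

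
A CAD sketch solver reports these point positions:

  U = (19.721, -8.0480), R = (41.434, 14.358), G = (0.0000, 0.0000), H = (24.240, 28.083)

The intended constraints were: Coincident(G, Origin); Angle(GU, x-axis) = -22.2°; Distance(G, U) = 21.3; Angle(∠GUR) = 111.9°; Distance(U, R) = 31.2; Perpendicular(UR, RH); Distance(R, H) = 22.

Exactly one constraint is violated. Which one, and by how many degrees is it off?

Perpendicular(UR, RH) — off by 5.50°.

G = (0.00, 0.00) ✓; GU at -22.20° ✓; |GU| = 21.30 ✓; ∠GUR = 111.9° ✓; |UR| = 31.20 ✓; ∠(UR, RH) = 95.50° ✗; |RH| = 22.00 ✓.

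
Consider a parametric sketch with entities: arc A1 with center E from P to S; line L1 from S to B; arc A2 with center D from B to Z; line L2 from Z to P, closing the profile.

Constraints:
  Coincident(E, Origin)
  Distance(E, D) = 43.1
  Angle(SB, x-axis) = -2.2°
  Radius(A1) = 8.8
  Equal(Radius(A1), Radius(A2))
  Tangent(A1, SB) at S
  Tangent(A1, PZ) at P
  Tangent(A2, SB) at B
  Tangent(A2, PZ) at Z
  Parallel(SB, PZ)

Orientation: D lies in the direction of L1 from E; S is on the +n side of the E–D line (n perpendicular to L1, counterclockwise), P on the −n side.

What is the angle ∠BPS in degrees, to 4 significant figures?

67.79°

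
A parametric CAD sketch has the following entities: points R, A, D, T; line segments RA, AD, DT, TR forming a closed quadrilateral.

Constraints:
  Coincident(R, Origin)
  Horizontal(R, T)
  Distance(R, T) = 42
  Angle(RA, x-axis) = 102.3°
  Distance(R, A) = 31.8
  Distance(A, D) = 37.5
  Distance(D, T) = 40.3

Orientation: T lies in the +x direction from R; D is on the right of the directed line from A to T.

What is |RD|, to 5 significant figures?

5.7557

Checks: |RT| = 42.00 ✓; |RA| = 31.80 ✓; |AD| = 37.50 ✓; |DT| = 40.30 ✓.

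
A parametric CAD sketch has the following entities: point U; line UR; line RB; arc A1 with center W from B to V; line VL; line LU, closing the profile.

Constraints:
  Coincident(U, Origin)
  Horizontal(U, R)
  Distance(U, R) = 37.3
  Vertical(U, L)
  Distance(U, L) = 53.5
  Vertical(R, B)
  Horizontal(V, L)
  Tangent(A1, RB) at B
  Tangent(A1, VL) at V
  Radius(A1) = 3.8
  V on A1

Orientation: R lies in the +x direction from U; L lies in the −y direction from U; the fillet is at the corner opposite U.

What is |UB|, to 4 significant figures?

62.14

The virtual corner opposite U is at (37.30, -53.50). Since A1 is tangent to RB there, WB ⟂ RB and A1 meets VL tangentially, so WV is at right angles to VL, with radius 3.8, so the center W sits 3.8 in from both sides at W = (33.50, -49.70). That places the tangent points at B = (37.30, -49.70) on RB and V = (33.50, -53.50) on VL. Then |UB| = |B − U| = 62.14.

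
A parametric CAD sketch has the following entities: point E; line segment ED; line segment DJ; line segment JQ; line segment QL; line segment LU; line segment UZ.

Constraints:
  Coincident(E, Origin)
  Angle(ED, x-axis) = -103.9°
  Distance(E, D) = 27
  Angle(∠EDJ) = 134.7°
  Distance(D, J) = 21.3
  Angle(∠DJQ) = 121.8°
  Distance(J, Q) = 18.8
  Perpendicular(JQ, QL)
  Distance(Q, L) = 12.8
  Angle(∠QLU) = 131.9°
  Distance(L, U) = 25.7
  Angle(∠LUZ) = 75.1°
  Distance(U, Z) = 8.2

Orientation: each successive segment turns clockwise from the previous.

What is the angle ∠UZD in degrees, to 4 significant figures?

149.4°

E is at the origin; ED runs at -103.9° with length 27.0, so D = (-6.486, -26.21). ∠EDJ = 134.7° gives DJ at -149.2° from the x-axis; with |DJ| = 21.3, J = (-24.78, -37.12). ∠DJQ = 121.8° gives JQ at 152.6° from the x-axis; with |JQ| = 18.8, Q = (-41.47, -28.46). JQ ⟂ QL, so QL runs at 62.60°; with |QL| = 12.8, L = (-35.58, -17.10). ∠QLU = 131.9° gives LU at 14.50° from the x-axis; with |LU| = 25.7, U = (-10.70, -10.67). ∠LUZ = 75.1° gives UZ at -90.40° from the x-axis; with |UZ| = 8.2, Z = (-10.76, -18.87). Then cos ∠UZD = ZU·ZD / (|ZU||ZD|), giving 149.4°.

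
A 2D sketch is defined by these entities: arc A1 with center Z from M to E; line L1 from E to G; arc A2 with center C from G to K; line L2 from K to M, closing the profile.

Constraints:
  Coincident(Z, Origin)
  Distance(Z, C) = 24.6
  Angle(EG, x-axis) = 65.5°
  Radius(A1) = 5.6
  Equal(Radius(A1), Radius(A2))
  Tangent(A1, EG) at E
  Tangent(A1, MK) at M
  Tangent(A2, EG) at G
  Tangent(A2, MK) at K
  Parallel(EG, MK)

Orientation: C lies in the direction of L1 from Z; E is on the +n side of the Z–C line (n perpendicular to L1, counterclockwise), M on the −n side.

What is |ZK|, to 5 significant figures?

25.229

Tangency of A1 to both parallel lines with radius 5.6 puts E and M at Z ± 5.6·n: E = (-5.0958, 2.3223), M = (5.0958, -2.3223). Equal radii place G and K the same way about C: G = C + 5.6·n = (5.1057, 24.707), K = C − 5.6·n = (15.297, 20.063). Then |ZK| = |K − Z| = 25.229.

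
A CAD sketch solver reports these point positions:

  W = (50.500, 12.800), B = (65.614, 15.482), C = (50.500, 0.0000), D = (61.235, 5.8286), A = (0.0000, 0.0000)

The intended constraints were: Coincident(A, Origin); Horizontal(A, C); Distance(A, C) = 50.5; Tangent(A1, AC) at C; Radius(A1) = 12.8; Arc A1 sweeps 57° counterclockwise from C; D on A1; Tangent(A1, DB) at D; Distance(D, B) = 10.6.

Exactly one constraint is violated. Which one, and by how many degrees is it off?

Tangent(A1, DB) at D — off by 8.60°.

A = (0.00, 0.00) ✓; A.y = 0.00, C.y = 0.00 ✓; |AC| = 50.50 ✓; ∠(WC, CA) = 90.00° ✓; |WC| = 12.80 ✓; bearing(W→D) − bearing(W→C) = 57.00° ✓; |WD| = 12.80 ✓; ∠(WD, DB) = 81.40° ✗; |DB| = 10.60 ✓.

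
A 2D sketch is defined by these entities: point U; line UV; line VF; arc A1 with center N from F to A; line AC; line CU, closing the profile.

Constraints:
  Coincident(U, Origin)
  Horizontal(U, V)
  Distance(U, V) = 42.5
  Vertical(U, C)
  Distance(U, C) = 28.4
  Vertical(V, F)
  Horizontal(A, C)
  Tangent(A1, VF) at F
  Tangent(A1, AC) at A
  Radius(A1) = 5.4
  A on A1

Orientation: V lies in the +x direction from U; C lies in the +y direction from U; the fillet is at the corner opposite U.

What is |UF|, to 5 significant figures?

48.324

U is at the origin; UV is horizontal with |UV| = 42.5 and V on the +x side, so V = (42.500, 0.0000). U and C share the same x with |UC| = 28.4 and C on the +y side, so C = (0.0000, 28.400). The virtual corner opposite U is at (42.500, 28.400). Since A1 is tangent to VF there, NF ⟂ VF and the tangent condition forces NA to be normal to AC, with radius 5.4, so the center N sits 5.4 in from both sides at N = (37.100, 23.000). That places the tangent points at F = (42.500, 23.000) on VF and A = (37.100, 28.400) on AC. Then |UF| = |F − U| = 48.324.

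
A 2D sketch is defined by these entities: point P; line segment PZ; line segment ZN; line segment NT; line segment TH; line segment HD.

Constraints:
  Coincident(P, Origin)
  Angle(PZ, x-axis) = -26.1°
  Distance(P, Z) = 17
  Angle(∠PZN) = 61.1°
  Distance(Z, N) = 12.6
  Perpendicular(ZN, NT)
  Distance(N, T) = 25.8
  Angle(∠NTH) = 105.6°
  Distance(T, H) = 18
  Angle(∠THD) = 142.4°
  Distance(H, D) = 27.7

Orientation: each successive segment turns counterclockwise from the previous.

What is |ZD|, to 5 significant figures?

36.551

P is at the origin; PZ runs at -26.1° with length 17.0, so Z = (15.266, -7.4790). ∠PZN = 61.1° gives ZN at 92.800° from the x-axis; with |ZN| = 12.6, N = (14.651, 5.1060). ZN is perpendicular to NT, so NT runs at -177.20°; with |NT| = 25.8, T = (-11.118, 3.8457). ∠NTH = 105.6° gives TH at -102.80° from the x-axis; with |TH| = 18.0, H = (-15.106, -13.707). ∠THD = 142.4° gives HD at -65.200° from the x-axis; with |HD| = 27.7, D = (-3.4873, -38.852). Then |ZD| = |D − Z| = 36.551.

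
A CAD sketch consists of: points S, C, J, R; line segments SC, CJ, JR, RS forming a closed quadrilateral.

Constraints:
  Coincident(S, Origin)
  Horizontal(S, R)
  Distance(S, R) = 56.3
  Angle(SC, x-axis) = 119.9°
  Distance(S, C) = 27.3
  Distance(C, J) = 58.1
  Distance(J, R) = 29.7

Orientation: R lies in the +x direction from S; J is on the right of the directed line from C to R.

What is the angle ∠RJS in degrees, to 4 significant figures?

125.7°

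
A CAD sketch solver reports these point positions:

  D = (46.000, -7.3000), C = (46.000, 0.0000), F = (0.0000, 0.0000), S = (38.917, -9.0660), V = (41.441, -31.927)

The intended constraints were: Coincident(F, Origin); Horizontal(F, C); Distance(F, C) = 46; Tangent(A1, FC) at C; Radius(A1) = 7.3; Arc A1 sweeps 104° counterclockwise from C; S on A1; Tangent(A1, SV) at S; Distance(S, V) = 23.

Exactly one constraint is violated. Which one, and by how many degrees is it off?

Tangent(A1, SV) at S — off by 7.70°.

F = (0.00, 0.00) ✓; F.y = 0.00, C.y = 0.00 ✓; |FC| = 46.00 ✓; ∠(DC, CF) = 90.00° ✓; |DC| = 7.300 ✓; bearing(D→S) − bearing(D→C) = 104.0° ✓; |DS| = 7.300 ✓; ∠(DS, SV) = 97.70° ✗; |SV| = 23.00 ✓.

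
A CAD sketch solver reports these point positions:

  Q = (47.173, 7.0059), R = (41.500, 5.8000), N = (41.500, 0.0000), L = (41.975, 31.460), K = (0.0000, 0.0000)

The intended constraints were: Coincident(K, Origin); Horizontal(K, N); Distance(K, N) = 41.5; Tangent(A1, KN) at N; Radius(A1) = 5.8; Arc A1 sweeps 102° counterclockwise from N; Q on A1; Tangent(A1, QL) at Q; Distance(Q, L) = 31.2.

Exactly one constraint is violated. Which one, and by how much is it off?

Distance(Q, L) = 31.2 — off by 6.20.

K = (0.00, 0.00) ✓; K.y = 0.00, N.y = 0.00 ✓; |KN| = 41.50 ✓; ∠(RN, NK) = 90.00° ✓; |RN| = 5.800 ✓; bearing(R→Q) − bearing(R→N) = 102.0° ✓; |RQ| = 5.800 ✓; ∠(RQ, QL) = 90.00° ✓; |QL| = 25.00 ✗.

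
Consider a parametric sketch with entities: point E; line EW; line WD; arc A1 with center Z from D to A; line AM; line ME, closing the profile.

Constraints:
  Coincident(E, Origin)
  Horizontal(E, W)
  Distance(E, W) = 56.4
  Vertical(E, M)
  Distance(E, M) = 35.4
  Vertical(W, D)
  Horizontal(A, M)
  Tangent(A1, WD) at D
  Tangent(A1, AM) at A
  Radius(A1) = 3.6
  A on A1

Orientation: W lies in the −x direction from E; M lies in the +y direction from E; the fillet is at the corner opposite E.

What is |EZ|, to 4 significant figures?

61.64

E is at the origin; EW is horizontal with |EW| = 56.4 and W on the −x side, so W = (-56.40, 0.000). EM is vertical with |EM| = 35.4 and M on the +y side, so M = (0.000, 35.40). The virtual corner opposite E is at (-56.40, 35.40). Since A1 is tangent to WD there, ZD ⟂ WD and the tangent condition forces ZA to be normal to AM, with radius 3.6, so the center Z sits 3.6 in from both sides at Z = (-52.80, 31.80). Then |EZ| = |Z − E| = 61.64.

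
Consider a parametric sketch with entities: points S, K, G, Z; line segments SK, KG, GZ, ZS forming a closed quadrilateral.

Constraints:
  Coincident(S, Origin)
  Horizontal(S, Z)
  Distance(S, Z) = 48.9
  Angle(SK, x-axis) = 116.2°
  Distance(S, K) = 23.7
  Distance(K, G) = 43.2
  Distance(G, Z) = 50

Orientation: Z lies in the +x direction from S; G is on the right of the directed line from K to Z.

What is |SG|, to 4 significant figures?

20.01

S is at the origin; S and Z share the same y with |SZ| = 48.9 and Z in +x, so Z = (48.9, 0). SK runs at 116.2° with |SK| = 23.7, so K = (-10.46, 21.27). G is determined by |KG| = 43.2 and |GZ| = 50.0 together: it lies at the intersection of circle(K, 43.2) and circle(Z, 50.0). With |KZ| = 63.06, the foot of the radical line on KZ is 26.50 from K and the perpendicular offset is √(43.2² − 26.50²) = 34.11. Taking the right-of-KZ solution: G = (2.983, -19.79).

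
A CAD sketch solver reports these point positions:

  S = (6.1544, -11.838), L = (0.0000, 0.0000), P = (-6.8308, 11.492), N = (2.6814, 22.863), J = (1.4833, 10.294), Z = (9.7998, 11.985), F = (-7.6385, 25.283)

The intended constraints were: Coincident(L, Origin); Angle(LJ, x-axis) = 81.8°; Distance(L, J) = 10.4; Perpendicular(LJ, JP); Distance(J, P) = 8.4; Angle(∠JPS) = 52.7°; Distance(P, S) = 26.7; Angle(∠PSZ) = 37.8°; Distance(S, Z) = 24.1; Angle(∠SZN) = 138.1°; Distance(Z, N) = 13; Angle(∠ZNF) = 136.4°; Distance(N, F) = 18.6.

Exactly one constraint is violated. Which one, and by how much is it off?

Distance(N, F) = 18.6 — off by 8.00.

L = (0.00, 0.00) ✓; LJ at 81.80° ✓; |LJ| = 10.40 ✓; ∠(LJ, JP) = 90.00° ✓; |JP| = 8.400 ✓; ∠JPS = 52.70° ✓; |PS| = 26.70 ✓; ∠PSZ = 37.80° ✓; |SZ| = 24.10 ✓; ∠SZN = 138.1° ✓; |ZN| = 13.00 ✓; ∠ZNF = 136.4° ✓; |NF| = 10.60 ✗.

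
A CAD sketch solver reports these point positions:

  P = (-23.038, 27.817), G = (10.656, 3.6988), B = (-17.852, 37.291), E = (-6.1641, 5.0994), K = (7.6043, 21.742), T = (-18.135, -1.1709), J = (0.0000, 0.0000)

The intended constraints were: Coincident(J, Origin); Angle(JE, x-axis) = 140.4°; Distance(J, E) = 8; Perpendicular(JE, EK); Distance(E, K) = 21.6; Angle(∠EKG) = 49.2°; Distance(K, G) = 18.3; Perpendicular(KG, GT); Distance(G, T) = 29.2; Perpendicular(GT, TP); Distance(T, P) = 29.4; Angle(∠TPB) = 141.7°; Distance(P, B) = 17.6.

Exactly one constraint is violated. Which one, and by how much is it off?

Distance(P, B) = 17.6 — off by 6.80.

J = (0.00, 0.00) ✓; JE at 140.4° ✓; |JE| = 8.000 ✓; ∠(JE, EK) = 90.00° ✓; |EK| = 21.60 ✓; ∠EKG = 49.20° ✓; |KG| = 18.30 ✓; ∠(KG, GT) = 90.00° ✓; |GT| = 29.20 ✓; ∠(GT, TP) = 90.00° ✓; |TP| = 29.40 ✓; ∠TPB = 141.7° ✓; |PB| = 10.80 ✗.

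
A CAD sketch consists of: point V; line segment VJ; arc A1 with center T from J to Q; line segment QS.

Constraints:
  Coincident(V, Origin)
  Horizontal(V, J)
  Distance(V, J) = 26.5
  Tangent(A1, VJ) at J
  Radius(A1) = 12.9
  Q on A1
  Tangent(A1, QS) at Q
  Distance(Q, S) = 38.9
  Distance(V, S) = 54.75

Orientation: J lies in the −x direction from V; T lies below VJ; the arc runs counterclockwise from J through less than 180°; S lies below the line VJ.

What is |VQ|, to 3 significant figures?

42.3

V is at the origin; VJ is horizontal with |VJ| = 26.5 and J on the −x side, so J = (-26.5, 0.00). A1 meets VJ tangentially, so TJ is at right angles to VJ, so T = J + (0, -12.9) = (-26.5, -12.9). Since TQ ⟂ QS (tangency), |TS| = √(12.9² + 38.9²) = 41.0 regardless of where Q sits on A1. So S lies on both circle(V, 54.75) and circle(T, 41.0); the below-VJ intersection is S = (-15.7, -52.4). Q is the foot of the tangent from S: Q = (-37.2, -20.0).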